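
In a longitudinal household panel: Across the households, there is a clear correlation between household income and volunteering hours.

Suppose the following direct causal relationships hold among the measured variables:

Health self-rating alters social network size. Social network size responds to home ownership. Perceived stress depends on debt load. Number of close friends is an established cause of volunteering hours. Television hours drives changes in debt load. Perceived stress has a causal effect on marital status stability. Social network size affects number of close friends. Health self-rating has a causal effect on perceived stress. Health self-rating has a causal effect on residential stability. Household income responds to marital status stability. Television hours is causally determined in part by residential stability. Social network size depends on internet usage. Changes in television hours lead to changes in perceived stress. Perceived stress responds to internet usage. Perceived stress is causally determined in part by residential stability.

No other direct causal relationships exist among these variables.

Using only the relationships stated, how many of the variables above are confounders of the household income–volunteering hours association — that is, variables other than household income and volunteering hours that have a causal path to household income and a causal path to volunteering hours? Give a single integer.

2

The common causes are: health self-rating (to household income via health self-rating → perceived stress → marital status stability → household income; to volunteering hours via health self-rating → social network size → number of close friends → volunteering hours); internet usage (to household income via internet usage → perceived stress → marital status stability → household income; to volunteering hours via internet usage → social network size → number of close friends → volunteering hours).
Every other variable lacks a causal path to at least one of household income and volunteering hours.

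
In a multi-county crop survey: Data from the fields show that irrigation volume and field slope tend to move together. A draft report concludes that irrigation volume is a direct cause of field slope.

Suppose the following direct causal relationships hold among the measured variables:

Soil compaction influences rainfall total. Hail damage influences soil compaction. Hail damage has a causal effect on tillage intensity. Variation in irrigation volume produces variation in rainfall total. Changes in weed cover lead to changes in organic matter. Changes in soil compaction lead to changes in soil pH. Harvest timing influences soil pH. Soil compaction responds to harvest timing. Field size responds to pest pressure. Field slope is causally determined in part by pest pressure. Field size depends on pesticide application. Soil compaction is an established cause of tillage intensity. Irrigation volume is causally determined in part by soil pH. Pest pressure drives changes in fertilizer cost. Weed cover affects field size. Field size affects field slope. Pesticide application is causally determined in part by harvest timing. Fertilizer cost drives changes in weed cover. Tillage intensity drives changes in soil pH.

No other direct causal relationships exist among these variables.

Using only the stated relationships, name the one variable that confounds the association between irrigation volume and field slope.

Harvest timing has a causal path to irrigation volume (harvest timing → soil pH → irrigation volume) and a separate causal path to field slope (harvest timing → pesticide application → field size → field slope), so it is a common cause of both.
No stated relationship gives irrigation volume a causal route to field slope, so the correlation is explained by the shared upstream cause rather than a direct effect.

harvest timing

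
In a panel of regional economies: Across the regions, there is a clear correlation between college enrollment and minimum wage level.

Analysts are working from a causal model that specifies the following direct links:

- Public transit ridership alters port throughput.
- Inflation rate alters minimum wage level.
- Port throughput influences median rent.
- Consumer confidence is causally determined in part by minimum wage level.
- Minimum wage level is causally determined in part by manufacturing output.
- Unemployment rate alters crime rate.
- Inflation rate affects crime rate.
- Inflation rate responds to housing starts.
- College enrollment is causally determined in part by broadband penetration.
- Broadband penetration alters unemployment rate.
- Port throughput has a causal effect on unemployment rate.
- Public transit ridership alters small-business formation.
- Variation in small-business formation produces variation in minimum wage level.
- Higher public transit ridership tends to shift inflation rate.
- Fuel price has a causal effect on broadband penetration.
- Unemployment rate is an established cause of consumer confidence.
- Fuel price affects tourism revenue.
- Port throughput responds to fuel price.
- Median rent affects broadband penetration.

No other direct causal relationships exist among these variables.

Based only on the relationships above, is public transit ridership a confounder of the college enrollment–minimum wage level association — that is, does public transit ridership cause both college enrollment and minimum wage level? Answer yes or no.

yes

Public transit ridership has a causal path to college enrollment (public transit ridership → port throughput → median rent → broadband penetration → college enrollment) and to minimum wage level (public transit ridership → inflation rate → minimum wage level), so it is a common cause of both — a confounder.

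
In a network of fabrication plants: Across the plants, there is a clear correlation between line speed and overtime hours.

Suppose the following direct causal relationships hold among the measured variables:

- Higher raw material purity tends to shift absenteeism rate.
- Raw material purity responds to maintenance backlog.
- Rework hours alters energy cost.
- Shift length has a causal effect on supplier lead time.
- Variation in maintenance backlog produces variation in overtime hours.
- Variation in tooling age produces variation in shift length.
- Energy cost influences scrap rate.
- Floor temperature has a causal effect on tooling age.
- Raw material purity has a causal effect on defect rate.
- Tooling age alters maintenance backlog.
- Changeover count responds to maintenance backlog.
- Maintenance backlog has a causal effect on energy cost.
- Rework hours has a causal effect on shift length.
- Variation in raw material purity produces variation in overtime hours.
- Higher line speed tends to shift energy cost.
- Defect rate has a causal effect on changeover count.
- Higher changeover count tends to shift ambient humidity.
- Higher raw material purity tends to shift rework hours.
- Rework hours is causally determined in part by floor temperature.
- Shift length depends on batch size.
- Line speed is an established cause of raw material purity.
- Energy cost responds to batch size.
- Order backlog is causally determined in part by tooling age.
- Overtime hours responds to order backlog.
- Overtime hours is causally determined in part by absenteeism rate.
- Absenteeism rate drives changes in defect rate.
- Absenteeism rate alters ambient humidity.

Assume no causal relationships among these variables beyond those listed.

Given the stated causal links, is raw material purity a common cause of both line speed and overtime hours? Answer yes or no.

no

Raw material purity has no stated causal path to line speed. A confounder must cause both variables, so raw material purity does not qualify.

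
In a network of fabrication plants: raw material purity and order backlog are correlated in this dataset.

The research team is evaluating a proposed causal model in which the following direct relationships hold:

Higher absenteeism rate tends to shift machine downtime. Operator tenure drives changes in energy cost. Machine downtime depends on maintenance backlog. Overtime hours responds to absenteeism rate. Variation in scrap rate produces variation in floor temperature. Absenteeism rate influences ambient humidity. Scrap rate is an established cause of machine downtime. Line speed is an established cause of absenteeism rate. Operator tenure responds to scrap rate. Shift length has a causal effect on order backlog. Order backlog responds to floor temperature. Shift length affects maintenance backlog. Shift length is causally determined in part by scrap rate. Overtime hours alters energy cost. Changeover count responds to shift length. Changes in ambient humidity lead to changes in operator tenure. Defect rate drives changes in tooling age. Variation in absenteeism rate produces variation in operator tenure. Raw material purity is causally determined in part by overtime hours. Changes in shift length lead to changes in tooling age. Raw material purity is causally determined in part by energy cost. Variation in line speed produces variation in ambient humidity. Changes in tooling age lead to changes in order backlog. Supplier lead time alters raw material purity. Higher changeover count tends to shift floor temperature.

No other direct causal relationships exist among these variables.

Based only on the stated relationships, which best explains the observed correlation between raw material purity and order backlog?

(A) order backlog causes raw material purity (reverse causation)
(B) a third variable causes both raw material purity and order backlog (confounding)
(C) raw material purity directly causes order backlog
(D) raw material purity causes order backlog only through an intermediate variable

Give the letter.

Scrap rate causes raw material purity (scrap rate → operator tenure → energy cost → raw material purity) and order backlog (scrap rate → shift length → order backlog) — a common cause creating the correlation.
There is no stated path from raw material purity to order backlog or from order backlog to raw material purity, so neither direct nor reverse causation applies.

B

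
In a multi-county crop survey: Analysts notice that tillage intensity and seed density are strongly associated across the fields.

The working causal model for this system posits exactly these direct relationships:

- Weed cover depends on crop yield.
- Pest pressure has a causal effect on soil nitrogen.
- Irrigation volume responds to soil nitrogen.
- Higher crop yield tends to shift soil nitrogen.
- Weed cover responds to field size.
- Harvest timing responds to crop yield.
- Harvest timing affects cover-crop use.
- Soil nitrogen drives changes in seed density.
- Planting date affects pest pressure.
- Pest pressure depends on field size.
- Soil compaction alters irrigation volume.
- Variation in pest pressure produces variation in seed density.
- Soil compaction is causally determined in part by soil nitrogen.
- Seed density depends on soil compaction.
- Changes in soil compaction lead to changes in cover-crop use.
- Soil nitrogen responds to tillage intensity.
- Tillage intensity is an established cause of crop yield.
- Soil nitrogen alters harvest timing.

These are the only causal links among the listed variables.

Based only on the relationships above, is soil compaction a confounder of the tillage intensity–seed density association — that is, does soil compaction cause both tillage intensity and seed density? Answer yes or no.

no

Soil compaction has no stated causal path to tillage intensity. A confounder must cause both variables, so soil compaction does not qualify.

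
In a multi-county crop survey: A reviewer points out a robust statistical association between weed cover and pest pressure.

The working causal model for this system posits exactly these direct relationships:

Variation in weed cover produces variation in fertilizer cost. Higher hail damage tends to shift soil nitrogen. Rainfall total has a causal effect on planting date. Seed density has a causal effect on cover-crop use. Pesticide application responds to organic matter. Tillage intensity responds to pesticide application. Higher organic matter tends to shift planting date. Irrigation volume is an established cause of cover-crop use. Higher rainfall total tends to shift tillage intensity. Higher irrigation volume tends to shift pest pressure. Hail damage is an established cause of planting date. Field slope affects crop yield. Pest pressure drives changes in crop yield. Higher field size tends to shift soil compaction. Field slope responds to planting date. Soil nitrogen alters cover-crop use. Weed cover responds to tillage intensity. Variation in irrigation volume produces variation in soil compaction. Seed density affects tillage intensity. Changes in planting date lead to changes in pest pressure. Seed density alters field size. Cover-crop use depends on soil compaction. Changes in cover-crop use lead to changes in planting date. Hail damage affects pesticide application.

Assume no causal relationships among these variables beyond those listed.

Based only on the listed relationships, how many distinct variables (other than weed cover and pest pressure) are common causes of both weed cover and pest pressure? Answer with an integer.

4

The common causes are: hail damage (to weed cover via hail damage → pesticide application → tillage intensity → weed cover; to pest pressure via hail damage → planting date → pest pressure); organic matter (to weed cover via organic matter → pesticide application → tillage intensity → weed cover; to pest pressure via organic matter → planting date → pest pressure); rainfall total (to weed cover via rainfall total → tillage intensity → weed cover; to pest pressure via rainfall total → planting date → pest pressure); seed density (to weed cover via seed density → tillage intensity → weed cover; to pest pressure via seed density → cover-crop use → planting date → pest pressure).
Every other variable lacks a causal path to at least one of weed cover and pest pressure.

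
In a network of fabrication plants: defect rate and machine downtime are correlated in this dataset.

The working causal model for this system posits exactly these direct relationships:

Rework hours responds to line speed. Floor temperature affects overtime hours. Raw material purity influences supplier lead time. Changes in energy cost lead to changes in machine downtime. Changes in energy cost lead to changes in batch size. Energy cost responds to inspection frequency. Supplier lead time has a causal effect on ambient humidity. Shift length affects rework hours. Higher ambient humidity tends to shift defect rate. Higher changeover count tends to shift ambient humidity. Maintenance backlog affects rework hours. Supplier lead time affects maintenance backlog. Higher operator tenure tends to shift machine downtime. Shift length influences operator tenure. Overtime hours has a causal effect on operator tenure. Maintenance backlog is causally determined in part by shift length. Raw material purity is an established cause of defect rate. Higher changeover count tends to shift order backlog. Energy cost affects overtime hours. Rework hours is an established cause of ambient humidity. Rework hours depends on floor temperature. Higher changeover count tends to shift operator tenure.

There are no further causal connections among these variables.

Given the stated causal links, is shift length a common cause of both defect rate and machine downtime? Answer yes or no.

Shift length has a causal path to defect rate (shift length → rework hours → ambient humidity → defect rate) and to machine downtime (shift length → operator tenure → machine downtime), so it is a common cause of both — a confounder.

yes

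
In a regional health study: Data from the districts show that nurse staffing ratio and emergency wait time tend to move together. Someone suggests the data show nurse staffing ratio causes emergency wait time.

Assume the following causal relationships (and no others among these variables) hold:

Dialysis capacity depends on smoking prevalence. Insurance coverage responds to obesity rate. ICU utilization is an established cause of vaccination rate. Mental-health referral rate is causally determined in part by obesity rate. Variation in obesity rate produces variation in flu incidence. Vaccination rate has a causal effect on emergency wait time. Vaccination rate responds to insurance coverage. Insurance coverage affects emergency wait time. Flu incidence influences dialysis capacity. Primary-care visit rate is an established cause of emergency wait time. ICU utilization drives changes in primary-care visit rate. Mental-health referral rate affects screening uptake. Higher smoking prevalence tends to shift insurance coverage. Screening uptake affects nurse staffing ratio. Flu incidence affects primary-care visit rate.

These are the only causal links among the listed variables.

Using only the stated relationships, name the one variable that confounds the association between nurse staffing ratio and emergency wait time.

obesity rate

Obesity rate has a causal path to nurse staffing ratio (obesity rate → mental-health referral rate → screening uptake → nurse staffing ratio) and a separate causal path to emergency wait time (obesity rate → insurance coverage → emergency wait time), so it is a common cause of both.
No stated relationship gives nurse staffing ratio a causal route to emergency wait time, so the correlation is explained by the shared upstream cause rather than a direct effect.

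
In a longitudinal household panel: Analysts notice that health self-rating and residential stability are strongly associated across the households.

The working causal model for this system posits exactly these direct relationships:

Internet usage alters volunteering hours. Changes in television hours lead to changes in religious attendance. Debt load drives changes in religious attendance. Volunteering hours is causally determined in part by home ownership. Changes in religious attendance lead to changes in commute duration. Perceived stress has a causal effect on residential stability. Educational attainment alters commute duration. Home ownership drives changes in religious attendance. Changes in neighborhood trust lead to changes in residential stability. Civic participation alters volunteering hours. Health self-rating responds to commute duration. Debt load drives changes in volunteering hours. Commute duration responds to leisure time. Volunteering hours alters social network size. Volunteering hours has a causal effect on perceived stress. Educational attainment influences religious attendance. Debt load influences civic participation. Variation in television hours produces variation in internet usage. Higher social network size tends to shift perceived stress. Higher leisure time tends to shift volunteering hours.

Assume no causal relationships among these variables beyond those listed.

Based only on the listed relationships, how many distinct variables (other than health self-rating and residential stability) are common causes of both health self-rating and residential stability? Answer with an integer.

4

The common causes are: debt load (to health self-rating via debt load → religious attendance → commute duration → health self-rating; to residential stability via debt load → volunteering hours → perceived stress → residential stability); home ownership (to health self-rating via home ownership → religious attendance → commute duration → health self-rating; to residential stability via home ownership → volunteering hours → perceived stress → residential stability); leisure time (to health self-rating via leisure time → commute duration → health self-rating; to residential stability via leisure time → volunteering hours → perceived stress → residential stability); television hours (to health self-rating via television hours → religious attendance → commute duration → health self-rating; to residential stability via television hours → internet usage → volunteering hours → perceived stress → residential stability).
Every other variable lacks a causal path to at least one of health self-rating and residential stability.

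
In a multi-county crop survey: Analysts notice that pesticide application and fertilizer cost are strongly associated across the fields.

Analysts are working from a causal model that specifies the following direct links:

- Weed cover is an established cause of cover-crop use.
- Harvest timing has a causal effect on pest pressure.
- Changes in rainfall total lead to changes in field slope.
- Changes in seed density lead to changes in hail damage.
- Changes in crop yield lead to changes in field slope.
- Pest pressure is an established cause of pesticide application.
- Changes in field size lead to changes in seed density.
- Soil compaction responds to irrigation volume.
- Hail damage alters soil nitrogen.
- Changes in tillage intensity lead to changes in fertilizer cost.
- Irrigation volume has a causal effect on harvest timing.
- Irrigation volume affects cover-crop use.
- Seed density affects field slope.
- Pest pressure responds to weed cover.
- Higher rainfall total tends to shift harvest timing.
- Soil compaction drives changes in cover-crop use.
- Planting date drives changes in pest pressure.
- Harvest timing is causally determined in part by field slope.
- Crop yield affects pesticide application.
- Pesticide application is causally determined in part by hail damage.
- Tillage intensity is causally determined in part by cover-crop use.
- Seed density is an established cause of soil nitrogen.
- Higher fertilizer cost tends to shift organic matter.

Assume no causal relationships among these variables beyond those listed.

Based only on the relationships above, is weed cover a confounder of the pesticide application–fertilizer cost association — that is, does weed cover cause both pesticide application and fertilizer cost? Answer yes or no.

yes

Weed cover has a causal path to pesticide application (weed cover → pest pressure → pesticide application) and to fertilizer cost (weed cover → cover-crop use → tillage intensity → fertilizer cost), so it is a common cause of both — a confounder.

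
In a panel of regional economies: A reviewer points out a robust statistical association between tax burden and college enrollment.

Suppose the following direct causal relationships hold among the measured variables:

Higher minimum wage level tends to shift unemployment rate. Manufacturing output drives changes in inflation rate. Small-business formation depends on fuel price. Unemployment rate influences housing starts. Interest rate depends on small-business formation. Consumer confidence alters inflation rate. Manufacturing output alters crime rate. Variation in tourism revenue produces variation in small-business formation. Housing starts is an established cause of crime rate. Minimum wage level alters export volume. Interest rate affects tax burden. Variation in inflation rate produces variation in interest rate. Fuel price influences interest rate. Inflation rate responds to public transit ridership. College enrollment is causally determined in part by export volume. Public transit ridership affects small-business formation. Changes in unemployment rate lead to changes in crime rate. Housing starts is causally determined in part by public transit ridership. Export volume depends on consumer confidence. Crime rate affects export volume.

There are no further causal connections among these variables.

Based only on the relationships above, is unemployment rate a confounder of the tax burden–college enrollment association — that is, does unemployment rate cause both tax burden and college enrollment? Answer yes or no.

no

Unemployment rate has no stated causal path to tax burden. A confounder must cause both variables, so unemployment rate does not qualify.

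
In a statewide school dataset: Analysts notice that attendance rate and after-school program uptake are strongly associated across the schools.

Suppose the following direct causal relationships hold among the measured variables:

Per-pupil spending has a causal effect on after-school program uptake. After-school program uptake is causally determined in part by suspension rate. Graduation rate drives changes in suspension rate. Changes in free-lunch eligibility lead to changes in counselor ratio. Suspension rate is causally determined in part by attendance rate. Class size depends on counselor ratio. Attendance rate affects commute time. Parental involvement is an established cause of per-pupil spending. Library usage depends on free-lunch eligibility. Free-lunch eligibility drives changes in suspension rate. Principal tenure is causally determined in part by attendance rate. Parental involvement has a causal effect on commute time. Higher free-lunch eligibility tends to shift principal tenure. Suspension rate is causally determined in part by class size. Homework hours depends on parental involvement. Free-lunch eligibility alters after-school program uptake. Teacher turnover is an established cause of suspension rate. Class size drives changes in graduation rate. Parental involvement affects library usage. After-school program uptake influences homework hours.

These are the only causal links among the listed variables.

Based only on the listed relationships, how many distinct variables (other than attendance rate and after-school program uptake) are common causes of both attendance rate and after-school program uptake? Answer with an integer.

No listed variable has a causal path to both attendance rate and after-school program uptake, so there are no common causes.

0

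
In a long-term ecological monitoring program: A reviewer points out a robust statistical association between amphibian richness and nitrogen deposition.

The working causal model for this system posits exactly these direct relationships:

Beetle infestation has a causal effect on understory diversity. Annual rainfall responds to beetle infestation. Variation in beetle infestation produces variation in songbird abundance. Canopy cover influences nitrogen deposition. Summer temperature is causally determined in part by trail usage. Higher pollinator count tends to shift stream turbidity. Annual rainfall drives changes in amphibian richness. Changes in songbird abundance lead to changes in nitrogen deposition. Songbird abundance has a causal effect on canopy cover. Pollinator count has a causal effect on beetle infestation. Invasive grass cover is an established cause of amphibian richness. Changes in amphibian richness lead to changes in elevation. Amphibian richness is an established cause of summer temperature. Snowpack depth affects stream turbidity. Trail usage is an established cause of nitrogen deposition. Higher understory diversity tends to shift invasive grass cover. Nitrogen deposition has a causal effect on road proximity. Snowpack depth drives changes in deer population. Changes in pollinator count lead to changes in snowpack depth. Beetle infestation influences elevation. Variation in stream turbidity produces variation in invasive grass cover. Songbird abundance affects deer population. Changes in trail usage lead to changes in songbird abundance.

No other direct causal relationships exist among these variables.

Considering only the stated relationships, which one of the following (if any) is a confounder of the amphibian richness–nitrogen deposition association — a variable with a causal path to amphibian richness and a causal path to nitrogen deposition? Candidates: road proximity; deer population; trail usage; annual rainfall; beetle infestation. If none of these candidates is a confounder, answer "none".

Beetle infestation causes amphibian richness (beetle infestation → annual rainfall → amphibian richness) and also causes nitrogen deposition (beetle infestation → songbird abundance → nitrogen deposition); it is a common cause of both.
Each of the other candidates lacks a causal path to at least one of amphibian richness and nitrogen deposition, so they do not confound the relationship.

beetle infestation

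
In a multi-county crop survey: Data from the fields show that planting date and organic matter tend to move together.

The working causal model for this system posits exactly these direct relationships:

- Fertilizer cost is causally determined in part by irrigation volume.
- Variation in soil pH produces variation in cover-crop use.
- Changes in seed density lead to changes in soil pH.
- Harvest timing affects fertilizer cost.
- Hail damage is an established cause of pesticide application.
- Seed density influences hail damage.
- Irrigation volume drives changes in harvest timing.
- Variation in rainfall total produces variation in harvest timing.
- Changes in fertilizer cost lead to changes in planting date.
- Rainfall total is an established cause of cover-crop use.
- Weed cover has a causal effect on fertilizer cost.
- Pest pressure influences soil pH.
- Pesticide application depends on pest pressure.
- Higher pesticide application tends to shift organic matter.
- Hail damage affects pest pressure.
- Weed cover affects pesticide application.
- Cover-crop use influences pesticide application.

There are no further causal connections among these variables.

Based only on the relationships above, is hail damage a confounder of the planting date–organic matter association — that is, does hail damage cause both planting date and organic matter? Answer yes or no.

no

Hail damage has no stated causal path to planting date. A confounder must cause both variables, so hail damage does not qualify.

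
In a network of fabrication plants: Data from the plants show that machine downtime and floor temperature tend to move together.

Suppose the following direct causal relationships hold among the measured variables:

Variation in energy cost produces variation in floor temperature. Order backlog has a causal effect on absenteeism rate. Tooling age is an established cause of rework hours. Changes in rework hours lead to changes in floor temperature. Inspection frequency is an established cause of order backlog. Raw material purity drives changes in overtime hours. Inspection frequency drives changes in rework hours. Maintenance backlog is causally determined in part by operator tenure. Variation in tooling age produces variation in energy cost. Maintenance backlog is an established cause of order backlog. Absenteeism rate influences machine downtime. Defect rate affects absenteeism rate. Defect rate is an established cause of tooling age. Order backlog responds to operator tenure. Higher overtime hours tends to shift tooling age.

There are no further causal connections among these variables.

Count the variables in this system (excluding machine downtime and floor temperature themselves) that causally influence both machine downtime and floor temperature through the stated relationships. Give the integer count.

2

The common causes are: defect rate (to machine downtime via defect rate → absenteeism rate → machine downtime; to floor temperature via defect rate → tooling age → energy cost → floor temperature); inspection frequency (to machine downtime via inspection frequency → order backlog → absenteeism rate → machine downtime; to floor temperature via inspection frequency → rework hours → floor temperature).
Every other variable lacks a causal path to at least one of machine downtime and floor temperature.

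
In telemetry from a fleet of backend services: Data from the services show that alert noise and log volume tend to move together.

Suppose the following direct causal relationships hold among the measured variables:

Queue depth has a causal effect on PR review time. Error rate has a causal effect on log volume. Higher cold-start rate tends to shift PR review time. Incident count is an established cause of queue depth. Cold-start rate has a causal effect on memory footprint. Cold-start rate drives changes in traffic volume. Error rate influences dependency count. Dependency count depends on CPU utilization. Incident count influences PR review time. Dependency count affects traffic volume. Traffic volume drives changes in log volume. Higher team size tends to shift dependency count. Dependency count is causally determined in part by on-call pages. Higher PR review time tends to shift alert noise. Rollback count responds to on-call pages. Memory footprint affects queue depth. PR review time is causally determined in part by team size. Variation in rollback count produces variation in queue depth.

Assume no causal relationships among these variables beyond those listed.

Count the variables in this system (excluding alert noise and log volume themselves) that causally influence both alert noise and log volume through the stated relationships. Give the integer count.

The common causes are: cold-start rate (to alert noise via cold-start rate → PR review time → alert noise; to log volume via cold-start rate → traffic volume → log volume); on-call pages (to alert noise via on-call pages → rollback count → queue depth → PR review time → alert noise; to log volume via on-call pages → dependency count → traffic volume → log volume); team size (to alert noise via team size → PR review time → alert noise; to log volume via team size → dependency count → traffic volume → log volume).
Every other variable lacks a causal path to at least one of alert noise and log volume.

3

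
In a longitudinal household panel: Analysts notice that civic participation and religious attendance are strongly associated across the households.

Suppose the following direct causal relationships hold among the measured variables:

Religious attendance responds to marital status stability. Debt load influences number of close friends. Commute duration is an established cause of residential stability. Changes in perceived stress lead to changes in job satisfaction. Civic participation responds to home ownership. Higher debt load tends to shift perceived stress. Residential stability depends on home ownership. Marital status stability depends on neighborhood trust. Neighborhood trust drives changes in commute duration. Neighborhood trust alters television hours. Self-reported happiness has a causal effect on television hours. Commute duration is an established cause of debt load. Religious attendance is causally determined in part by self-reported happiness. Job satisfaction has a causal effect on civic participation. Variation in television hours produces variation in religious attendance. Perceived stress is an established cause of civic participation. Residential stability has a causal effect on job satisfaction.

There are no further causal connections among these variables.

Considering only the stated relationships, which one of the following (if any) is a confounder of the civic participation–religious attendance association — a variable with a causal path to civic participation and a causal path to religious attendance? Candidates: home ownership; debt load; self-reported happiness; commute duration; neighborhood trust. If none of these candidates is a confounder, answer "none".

neighborhood trust

Neighborhood trust causes civic participation (neighborhood trust → commute duration → residential stability → job satisfaction → civic participation) and also causes religious attendance (neighborhood trust → television hours → religious attendance); it is a common cause of both.
Each of the other candidates lacks a causal path to at least one of civic participation and religious attendance, so they do not confound the relationship.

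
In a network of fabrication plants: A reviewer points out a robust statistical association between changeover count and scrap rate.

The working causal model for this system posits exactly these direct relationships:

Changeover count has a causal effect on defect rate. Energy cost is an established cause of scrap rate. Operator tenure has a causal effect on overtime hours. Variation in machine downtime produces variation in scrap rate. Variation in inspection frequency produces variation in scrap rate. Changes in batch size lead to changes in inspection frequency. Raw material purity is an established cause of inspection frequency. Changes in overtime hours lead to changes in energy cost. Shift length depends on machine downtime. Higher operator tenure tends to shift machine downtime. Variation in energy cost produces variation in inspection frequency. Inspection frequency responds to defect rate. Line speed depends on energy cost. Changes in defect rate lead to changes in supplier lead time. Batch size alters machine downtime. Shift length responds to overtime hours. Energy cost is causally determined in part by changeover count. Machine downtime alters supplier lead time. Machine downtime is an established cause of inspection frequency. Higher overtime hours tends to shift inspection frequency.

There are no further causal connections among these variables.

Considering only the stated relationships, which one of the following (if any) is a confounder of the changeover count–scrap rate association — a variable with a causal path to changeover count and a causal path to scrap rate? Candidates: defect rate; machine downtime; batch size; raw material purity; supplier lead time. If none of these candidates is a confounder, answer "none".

none

None of the listed candidates has causal paths to both changeover count and scrap rate in the stated relationships, so none is a common cause.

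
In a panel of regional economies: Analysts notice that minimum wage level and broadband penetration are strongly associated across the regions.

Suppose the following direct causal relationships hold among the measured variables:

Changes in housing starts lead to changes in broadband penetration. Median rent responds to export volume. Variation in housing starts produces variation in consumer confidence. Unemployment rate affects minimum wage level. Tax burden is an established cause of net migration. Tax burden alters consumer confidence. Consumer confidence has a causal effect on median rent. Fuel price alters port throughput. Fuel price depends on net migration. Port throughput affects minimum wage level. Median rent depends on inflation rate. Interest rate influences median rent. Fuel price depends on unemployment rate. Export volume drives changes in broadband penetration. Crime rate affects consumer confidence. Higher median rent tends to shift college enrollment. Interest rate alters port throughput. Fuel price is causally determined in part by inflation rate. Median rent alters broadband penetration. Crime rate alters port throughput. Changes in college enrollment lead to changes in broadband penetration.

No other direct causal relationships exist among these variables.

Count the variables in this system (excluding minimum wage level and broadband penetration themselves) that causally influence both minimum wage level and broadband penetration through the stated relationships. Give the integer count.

4

The common causes are: crime rate (to minimum wage level via crime rate → port throughput → minimum wage level; to broadband penetration via crime rate → consumer confidence → median rent → broadband penetration); inflation rate (to minimum wage level via inflation rate → fuel price → port throughput → minimum wage level; to broadband penetration via inflation rate → median rent → broadband penetration); interest rate (to minimum wage level via interest rate → port throughput → minimum wage level; to broadband penetration via interest rate → median rent → broadband penetration); tax burden (to minimum wage level via tax burden → net migration → fuel price → port throughput → minimum wage level; to broadband penetration via tax burden → consumer confidence → median rent → broadband penetration).
Every other variable lacks a causal path to at least one of minimum wage level and broadband penetration.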